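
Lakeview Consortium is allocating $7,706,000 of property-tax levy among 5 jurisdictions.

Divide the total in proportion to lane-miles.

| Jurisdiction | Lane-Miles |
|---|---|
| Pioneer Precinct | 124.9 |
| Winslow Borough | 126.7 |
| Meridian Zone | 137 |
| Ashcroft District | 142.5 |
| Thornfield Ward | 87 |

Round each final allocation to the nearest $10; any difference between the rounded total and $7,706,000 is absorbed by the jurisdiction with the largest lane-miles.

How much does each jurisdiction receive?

Pioneer Precinct: $1,557,160; Winslow Borough: $1,579,600; Meridian Zone: $1,708,010; Ashcroft District: $1,776,580; Thornfield Ward: $1,084,650

Combined lane-miles = 124.9 + 126.7 + 137 + 142.5 + 87 = 618.1.
Proportional shares: Pioneer Precinct 1,557,158.07; Winslow Borough 1,579,599.09; Meridian Zone 1,708,011.65; Ashcroft District 1,776,581.46; Thornfield Ward 1,084,649.73.
Rounded to nearest $10: Pioneer Precinct $1,557,160; Winslow Borough $1,579,600; Meridian Zone $1,708,010; Ashcroft District $1,776,580; Thornfield Ward $1,084,650. Sum = $7,706,000.
No rounding difference to absorb.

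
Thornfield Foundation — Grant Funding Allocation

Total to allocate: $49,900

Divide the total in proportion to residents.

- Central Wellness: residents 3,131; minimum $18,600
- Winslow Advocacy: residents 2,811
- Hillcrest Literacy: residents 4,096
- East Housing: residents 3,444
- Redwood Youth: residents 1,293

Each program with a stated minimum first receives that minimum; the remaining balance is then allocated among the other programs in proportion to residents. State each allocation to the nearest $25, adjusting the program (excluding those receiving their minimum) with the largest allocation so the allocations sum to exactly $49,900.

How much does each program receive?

Central Wellness: $18,600; Winslow Advocacy: $7,550; Hillcrest Literacy: $11,025; East Housing: $9,250; Redwood Youth: $3,475

Guaranteed amounts: Central Wellness $18,600. Balance $31,300.
Balance split over remaining residents 11,644: Winslow Advocacy 7,556.19 → $7,550; Hillcrest Literacy 11,010.37 → $11,000; East Housing 9,257.75 → $9,250; Redwood Youth 3,475.69 → $3,475.
Rounding difference +$25 applied to Hillcrest Literacy → $11,025.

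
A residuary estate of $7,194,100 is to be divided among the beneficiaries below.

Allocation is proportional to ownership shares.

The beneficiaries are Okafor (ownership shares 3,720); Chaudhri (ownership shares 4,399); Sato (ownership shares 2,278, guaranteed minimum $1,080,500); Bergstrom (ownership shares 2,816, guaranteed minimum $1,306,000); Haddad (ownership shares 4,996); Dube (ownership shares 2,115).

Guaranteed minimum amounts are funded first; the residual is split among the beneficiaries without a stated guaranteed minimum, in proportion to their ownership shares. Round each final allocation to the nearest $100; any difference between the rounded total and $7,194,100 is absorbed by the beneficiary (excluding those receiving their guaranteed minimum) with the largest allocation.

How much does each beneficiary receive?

Okafor: $1,174,300 · Chaudhri: $1,388,600 · Sato: $1,080,500 · Bergstrom: $1,306,000 · Haddad: $1,577,100 · Dube: $667,600

Minimums first: Sato $1,080,500; Bergstrom $1,306,000. Remaining pool $4,807,600.
Remaining pool split over remaining ownership shares 15,230: Okafor 1,174,279.19 → $1,174,300; Chaudhri 1,388,616.70 → $1,388,600; Haddad 1,577,069.57 → $1,577,100; Dube 667,634.54 → $667,600.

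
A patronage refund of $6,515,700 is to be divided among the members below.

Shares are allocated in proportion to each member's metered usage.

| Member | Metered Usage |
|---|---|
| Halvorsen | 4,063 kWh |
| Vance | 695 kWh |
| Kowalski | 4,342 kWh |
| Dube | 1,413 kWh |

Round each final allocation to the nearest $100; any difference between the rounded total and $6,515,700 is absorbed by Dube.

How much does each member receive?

Metered usage total: 10,513.
Raw shares: Halvorsen 4,063/10,513 × $6,515,700 = 2,518,147.92; Vance 695/10,513 × $6,515,700 = 430,743.98; Kowalski 4,342/10,513 × $6,515,700 = 2,691,065.29; Dube 1,413/10,513 × $6,515,700 = 875,742.80.
Rounded to nearest $100: Halvorsen $2,518,100; Vance $430,700; Kowalski $2,691,100; Dube $875,700. Sum = $6,515,600.
Difference $6,515,700 − $6,515,600 = +$100 applied to Dube: Dube becomes $875,800.

Halvorsen: $2,518,100; Vance: $430,700; Kowalski: $2,691,100; Dube: $875,800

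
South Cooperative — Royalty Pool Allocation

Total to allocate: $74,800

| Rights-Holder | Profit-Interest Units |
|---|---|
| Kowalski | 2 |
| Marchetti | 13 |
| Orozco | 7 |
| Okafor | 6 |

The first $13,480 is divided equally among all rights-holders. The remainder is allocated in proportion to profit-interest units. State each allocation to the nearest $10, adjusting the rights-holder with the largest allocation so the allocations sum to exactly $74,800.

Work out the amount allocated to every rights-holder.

Equal tier: $13,480 ÷ 4 = $3,370 apiece.
Remainder $61,320 by profit-interest units (total 28): Kowalski 4,380.00 → $4,380; Marchetti 28,470.00 → $28,470; Orozco 15,330.00 → $15,330; Okafor 13,140.00 → $13,140.
Totals: Kowalski $3,370 + $4,380 = $7,750; Marchetti $3,370 + $28,470 = $31,840; Orozco $3,370 + $15,330 = $18,700; Okafor $3,370 + $13,140 = $16,510.

Kowalski: $7,750; Marchetti: $31,840; Orozco: $18,700; Okafor: $16,510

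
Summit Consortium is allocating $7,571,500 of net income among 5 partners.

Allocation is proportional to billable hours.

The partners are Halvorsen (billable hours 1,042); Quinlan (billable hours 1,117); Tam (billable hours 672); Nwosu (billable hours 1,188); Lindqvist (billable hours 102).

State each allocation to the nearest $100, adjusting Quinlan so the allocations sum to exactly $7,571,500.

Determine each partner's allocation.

Sum of billable hours: 4,121.
Proportional shares: Halvorsen 1,042/4,121 × $7,571,500 = 1,914,463.24; Quinlan 1,117/4,121 × $7,571,500 = 2,052,260.50; Tam 672/4,121 × $7,571,500 = 1,234,663.43; Nwosu 1,188/4,121 × $7,571,500 = 2,182,708.57; Lindqvist 102/4,121 × $7,571,500 = 187,404.27.
At nearest $100: Halvorsen $1,914,500; Quinlan $2,052,300; Tam $1,234,700; Nwosu $2,182,700; Lindqvist $187,400. Sum = $7,571,600.
Difference $7,571,500 − $7,571,600 = −$100 applied to Quinlan: Quinlan becomes $2,052,200.

Halvorsen: $1,914,500 · Quinlan: $2,052,200 · Tam: $1,234,700 · Nwosu: $2,182,700 · Lindqvist: $187,400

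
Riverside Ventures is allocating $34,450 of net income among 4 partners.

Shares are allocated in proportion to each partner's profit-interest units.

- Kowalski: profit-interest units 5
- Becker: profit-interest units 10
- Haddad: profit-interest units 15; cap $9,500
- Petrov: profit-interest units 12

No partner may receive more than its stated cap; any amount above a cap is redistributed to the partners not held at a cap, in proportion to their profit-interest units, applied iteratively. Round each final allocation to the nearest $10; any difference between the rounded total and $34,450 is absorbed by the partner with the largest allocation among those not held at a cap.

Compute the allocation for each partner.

Total profit-interest units = 42.
Proportional shares (ignoring caps): Kowalski 4,101.19; Becker 8,202.38; Haddad 12,303.57; Petrov 9,842.86.
Cap binds for Haddad ($9,500); remaining pool $24,950 reallocated over remaining profit-interest units 27.
Shares after redistribution: Kowalski 4,620.37 → $4,620; Becker 9,240.74 → $9,240; Petrov 11,088.89 → $11,090.

Kowalski: $4,620 | Becker: $9,240 | Haddad: $9,500 | Petrov: $11,090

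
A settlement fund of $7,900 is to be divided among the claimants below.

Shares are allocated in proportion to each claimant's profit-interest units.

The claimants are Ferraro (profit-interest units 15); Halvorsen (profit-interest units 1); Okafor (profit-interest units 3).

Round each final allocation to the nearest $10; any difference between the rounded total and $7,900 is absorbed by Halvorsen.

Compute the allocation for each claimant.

Sum of profit-interest units: 19.
Pro-rata amounts: Ferraro 15/19 × $7,900 = 6,236.84; Halvorsen 1/19 × $7,900 = 415.79; Okafor 3/19 × $7,900 = 1,247.37.
At nearest $10: Ferraro $6,240; Halvorsen $420; Okafor $1,250. Sum = $7,910.
Difference $7,900 − $7,910 = −$10 applied to Halvorsen: Halvorsen becomes $410.

Ferraro: $6,240 | Halvorsen: $410 | Okafor: $1,250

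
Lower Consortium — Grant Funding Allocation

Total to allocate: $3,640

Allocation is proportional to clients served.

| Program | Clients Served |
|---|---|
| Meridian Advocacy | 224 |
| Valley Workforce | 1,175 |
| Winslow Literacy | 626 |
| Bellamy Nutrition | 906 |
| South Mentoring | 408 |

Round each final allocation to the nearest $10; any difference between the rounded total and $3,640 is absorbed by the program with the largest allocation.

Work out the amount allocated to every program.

Clients served total: 3,339.
Raw shares: Meridian Advocacy 224/3,339 × $3,640 = 244.19; Valley Workforce 1,175/3,339 × $3,640 = 1,280.92; Winslow Literacy 626/3,339 × $3,640 = 682.43; Bellamy Nutrition 906/3,339 × $3,640 = 987.67; South Mentoring 408/3,339 × $3,640 = 444.78.
Rounded to nearest $10: Meridian Advocacy $240; Valley Workforce $1,280; Winslow Literacy $680; Bellamy Nutrition $990; South Mentoring $440. Sum = $3,630.
Difference $3,640 − $3,630 = +$10 applied to largest allocation (Valley Workforce): Valley Workforce becomes $1,290.

Meridian Advocacy: $240 · Valley Workforce: $1,290 · Winslow Literacy: $680 · Bellamy Nutrition: $990 · South Mentoring: $440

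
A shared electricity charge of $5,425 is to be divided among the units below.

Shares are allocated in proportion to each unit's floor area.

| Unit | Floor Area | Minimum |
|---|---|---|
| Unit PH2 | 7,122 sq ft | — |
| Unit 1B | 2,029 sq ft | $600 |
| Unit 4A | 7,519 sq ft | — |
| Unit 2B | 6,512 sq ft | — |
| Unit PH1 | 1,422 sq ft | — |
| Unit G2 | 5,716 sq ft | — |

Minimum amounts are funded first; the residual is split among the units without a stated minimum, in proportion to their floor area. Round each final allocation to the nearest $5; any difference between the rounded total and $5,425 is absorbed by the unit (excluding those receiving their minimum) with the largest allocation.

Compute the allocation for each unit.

Fund the minimums — Unit 1B $600. Residual $4,825.
Residual split over remaining floor area 28,291: Unit PH2 1,214.65 → $1,215; Unit 4A 1,282.36 → $1,280; Unit 2B 1,110.61 → $1,110; Unit PH1 242.52 → $245; Unit G2 974.86 → $975.

Unit PH2: $1,215; Unit 1B: $600; Unit 4A: $1,280; Unit 2B: $1,110; Unit PH1: $245; Unit G2: $975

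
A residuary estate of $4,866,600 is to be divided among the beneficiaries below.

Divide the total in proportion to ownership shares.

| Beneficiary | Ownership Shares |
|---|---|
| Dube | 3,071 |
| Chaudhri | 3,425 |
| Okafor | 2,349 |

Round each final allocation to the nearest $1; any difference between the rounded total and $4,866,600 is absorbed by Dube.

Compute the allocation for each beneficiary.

Dube: $1,689,693; Chaudhri: $1,884,466; Okafor: $1,292,441

Sum of ownership shares: 8,845.
Unrounded shares: Dube 3,071/8,845 × $4,866,600 = 1,689,692.32; Chaudhri 3,425/8,845 × $4,866,600 = 1,884,466.37; Okafor 2,349/8,845 × $4,866,600 = 1,292,441.31.
Rounded to nearest $1: Dube $1,689,692; Chaudhri $1,884,466; Okafor $1,292,441. Sum = $4,866,599.
Difference $4,866,600 − $4,866,599 = +$1 applied to Dube: Dube becomes $1,689,693.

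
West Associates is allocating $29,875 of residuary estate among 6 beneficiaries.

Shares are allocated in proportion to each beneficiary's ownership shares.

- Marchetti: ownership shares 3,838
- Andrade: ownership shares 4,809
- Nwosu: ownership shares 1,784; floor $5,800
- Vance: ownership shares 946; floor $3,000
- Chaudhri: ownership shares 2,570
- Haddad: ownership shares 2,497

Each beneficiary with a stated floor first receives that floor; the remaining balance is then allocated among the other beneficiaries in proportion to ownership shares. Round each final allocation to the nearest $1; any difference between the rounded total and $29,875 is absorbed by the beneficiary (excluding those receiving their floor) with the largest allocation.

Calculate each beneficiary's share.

Fund the minimums — Nwosu $5,800; Vance $3,000. Balance $21,075.
Balance split over remaining ownership shares 13,714: Marchetti 5,898.05 → $5,898; Andrade 7,390.23 → $7,390; Chaudhri 3,949.45 → $3,949; Haddad 3,837.27 → $3,837.
Rounding difference +$1 applied to Andrade → $7,391.

Marchetti: $5,898 | Andrade: $7,391 | Nwosu: $5,800 | Vance: $3,000 | Chaudhri: $3,949 | Haddad: $3,837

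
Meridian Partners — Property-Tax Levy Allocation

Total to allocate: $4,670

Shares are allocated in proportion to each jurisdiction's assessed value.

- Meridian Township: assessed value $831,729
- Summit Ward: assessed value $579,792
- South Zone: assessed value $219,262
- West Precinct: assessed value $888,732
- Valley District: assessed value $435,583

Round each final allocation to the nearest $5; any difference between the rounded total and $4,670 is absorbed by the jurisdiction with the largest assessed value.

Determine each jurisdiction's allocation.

Meridian Township: $1,315 · Summit Ward: $915 · South Zone: $345 · West Precinct: $1,405 · Valley District: $690

Sum of assessed value: 831,729 + 579,792 + 219,262 + 888,732 + 435,583 = 2,955,098.
Proportional shares: Meridian Township 1,314.40; Summit Ward 916.26; South Zone 346.50; West Precinct 1,404.48; Valley District 688.36.
At nearest $5: Meridian Township $1,315; Summit Ward $915; South Zone $345; West Precinct $1,405; Valley District $690. Sum = $4,670.
Sum already equals the total — no adjustment.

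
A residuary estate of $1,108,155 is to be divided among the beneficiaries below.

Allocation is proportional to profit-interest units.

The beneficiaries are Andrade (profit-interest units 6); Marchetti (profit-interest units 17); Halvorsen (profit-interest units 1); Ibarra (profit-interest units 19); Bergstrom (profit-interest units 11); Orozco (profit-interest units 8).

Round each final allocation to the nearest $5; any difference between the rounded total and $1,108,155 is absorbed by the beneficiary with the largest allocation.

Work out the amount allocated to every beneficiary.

Profit-interest units total: 62.
Proportional shares: Andrade 6/62 × $1,108,155 = 107,240.81; Marchetti 17/62 × $1,108,155 = 303,848.95; Halvorsen 1/62 × $1,108,155 = 17,873.47; Ibarra 19/62 × $1,108,155 = 339,595.89; Bergstrom 11/62 × $1,108,155 = 196,608.15; Orozco 8/62 × $1,108,155 = 142,987.74.
At nearest $5: Andrade $107,240; Marchetti $303,850; Halvorsen $17,875; Ibarra $339,595; Bergstrom $196,610; Orozco $142,990. Sum = $1,108,160.
Difference $1,108,155 − $1,108,160 = −$5 applied to largest allocation (Ibarra): Ibarra becomes $339,590.

Andrade: $107,240; Marchetti: $303,850; Halvorsen: $17,875; Ibarra: $339,590; Bergstrom: $196,610; Orozco: $142,990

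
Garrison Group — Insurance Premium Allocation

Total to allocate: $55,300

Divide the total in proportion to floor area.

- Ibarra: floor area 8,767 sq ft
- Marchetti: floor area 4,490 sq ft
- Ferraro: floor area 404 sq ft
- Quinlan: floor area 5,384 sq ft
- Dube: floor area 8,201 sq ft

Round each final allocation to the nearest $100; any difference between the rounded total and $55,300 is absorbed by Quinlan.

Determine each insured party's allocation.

Ibarra: $17,800 · Marchetti: $9,100 · Ferraro: $800 · Quinlan: $11,000 · Dube: $16,600

Sum of floor area: 27,246.
Unrounded shares: Ibarra 8,767/27,246 × $55,300 = 17,793.99; Marchetti 4,490/27,246 × $55,300 = 9,113.15; Ferraro 404/27,246 × $55,300 = 819.98; Quinlan 5,384/27,246 × $55,300 = 10,927.67; Dube 8,201/27,246 × $55,300 = 16,645.21.
Rounded to nearest $100: Ibarra $17,800; Marchetti $9,100; Ferraro $800; Quinlan $10,900; Dube $16,600. Sum = $55,200.
Difference $55,300 − $55,200 = +$100 applied to Quinlan: Quinlan becomes $11,000.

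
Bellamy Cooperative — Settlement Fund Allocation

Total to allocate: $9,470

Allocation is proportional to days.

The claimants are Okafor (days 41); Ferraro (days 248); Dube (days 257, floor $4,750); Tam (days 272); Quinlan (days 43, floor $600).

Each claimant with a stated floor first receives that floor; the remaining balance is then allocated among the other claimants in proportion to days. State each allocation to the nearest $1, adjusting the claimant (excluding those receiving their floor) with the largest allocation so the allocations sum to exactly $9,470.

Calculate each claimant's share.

Okafor: $301 | Ferraro: $1,821 | Dube: $4,750 | Tam: $1,998 | Quinlan: $600

Fund the minimums — Dube $4,750; Quinlan $600. Residual $4,120.
Residual split over remaining days 561: Okafor 301.11 → $301; Ferraro 1,821.32 → $1,821; Tam 1,997.58 → $1,998.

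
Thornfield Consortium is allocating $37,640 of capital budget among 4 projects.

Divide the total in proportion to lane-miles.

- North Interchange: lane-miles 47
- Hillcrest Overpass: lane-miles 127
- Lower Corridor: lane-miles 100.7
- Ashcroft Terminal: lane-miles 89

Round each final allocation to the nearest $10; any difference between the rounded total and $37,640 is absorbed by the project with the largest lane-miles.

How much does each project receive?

North Interchange: $4,860; Hillcrest Overpass: $13,150; Lower Corridor: $10,420; Ashcroft Terminal: $9,210

Combined lane-miles = 363.7.
Proportional shares: North Interchange 47/363.7 × $37,640 = 4,864.12; Hillcrest Overpass 127/363.7 × $37,640 = 13,143.47; Lower Corridor 100.7/363.7 × $37,640 = 10,421.63; Ashcroft Terminal 89/363.7 × $37,640 = 9,210.78.
At nearest $10: North Interchange $4,860; Hillcrest Overpass $13,140; Lower Corridor $10,420; Ashcroft Terminal $9,210. Sum = $37,630.
Difference $37,640 − $37,630 = +$10 applied to largest lane-miles (Hillcrest Overpass): Hillcrest Overpass becomes $13,150.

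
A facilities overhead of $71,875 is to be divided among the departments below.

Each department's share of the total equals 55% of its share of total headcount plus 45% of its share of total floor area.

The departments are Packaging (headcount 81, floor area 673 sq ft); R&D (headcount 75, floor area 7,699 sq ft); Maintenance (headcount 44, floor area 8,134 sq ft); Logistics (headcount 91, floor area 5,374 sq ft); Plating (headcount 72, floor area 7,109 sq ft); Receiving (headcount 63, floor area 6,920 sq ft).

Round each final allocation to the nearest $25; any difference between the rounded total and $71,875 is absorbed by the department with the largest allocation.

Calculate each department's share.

Headcount total 426; floor area total 35,909.
Blended shares (55% headcount + 45% floor area): Packaging 0.1130; R&D 0.1933; Maintenance 0.1587; Logistics 0.1848; Plating 0.1820; Receiving 0.1681.
Unrounded shares: Packaging 8,122.69; R&D 13,894.33; Maintenance 11,409.45; Logistics 13,284.91; Plating 13,084.52; Receiving 12,079.11.
Rounded to nearest $25: Packaging $8,125; R&D $13,900; Maintenance $11,400; Logistics $13,275; Plating $13,075; Receiving $12,075. Sum = $71,850.
Difference $71,875 − $71,850 = +$25 applied to largest allocation (R&D): R&D becomes $13,925.

Packaging: $8,125 | R&D: $13,925 | Maintenance: $11,400 | Logistics: $13,275 | Plating: $13,075 | Receiving: $12,075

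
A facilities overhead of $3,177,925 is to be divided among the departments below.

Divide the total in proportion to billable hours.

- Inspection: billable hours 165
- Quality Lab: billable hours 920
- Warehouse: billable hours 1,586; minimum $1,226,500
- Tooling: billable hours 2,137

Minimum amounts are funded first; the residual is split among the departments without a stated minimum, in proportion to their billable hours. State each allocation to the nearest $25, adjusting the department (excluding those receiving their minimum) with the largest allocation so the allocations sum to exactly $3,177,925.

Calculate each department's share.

Inspection: $99,925; Quality Lab: $557,200; Warehouse: $1,226,500; Tooling: $1,294,300

Fund the minimums — Warehouse $1,226,500. Remaining pool $1,951,425.
Remaining pool split over remaining billable hours 3,222: Inspection 99,933.31 → $99,925; Quality Lab 557,203.91 → $557,200; Tooling 1,294,287.78 → $1,294,300.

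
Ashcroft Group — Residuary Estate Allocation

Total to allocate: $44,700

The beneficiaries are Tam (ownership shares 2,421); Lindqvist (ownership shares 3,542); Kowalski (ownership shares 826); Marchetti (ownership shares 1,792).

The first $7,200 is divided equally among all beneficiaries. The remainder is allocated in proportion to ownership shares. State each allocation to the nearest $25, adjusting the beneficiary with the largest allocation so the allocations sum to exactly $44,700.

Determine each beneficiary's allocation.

$7,200 shared equally gives $1,800 per beneficiary.
Remainder $37,500 by ownership shares (total 8,581): Tam 10,580.06 → $10,575; Lindqvist 15,478.97 → $15,475; Kowalski 3,609.72 → $3,600; Marchetti 7,831.26 → $7,825.
Rounding difference +$25 on remainder applied to Lindqvist.
Totals: Tam $1,800 + $10,575 = $12,375; Lindqvist $1,800 + $15,500 = $17,300; Kowalski $1,800 + $3,600 = $5,400; Marchetti $1,800 + $7,825 = $9,625.

Tam: $12,375 | Lindqvist: $17,300 | Kowalski: $5,400 | Marchetti: $9,625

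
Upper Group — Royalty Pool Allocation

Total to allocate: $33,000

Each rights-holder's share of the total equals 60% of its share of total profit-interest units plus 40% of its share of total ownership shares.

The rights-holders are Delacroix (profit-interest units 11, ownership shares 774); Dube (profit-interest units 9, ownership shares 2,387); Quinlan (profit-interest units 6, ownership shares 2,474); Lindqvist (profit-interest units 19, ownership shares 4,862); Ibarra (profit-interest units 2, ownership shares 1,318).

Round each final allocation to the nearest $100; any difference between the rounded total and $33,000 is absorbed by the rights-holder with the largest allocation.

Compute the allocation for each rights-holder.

Delacroix: $5,500; Dube: $6,500; Quinlan: $5,300; Lindqvist: $13,400; Ibarra: $2,300

Profit-interest units total 47; ownership shares total 11,815.
Blended shares (60% profit-interest units + 40% ownership shares): Delacroix 0.1666; Dube 0.1957; Quinlan 0.1604; Lindqvist 0.4072; Ibarra 0.0702.
Proportional shares: Delacroix 5,498.77; Dube 6,458.30; Quinlan 5,291.67; Lindqvist 13,436.20; Ibarra 2,315.05.
Rounded to nearest $100: Delacroix $5,500; Dube $6,500; Quinlan $5,300; Lindqvist $13,400; Ibarra $2,300. Sum = $33,000.
No rounding difference to absorb.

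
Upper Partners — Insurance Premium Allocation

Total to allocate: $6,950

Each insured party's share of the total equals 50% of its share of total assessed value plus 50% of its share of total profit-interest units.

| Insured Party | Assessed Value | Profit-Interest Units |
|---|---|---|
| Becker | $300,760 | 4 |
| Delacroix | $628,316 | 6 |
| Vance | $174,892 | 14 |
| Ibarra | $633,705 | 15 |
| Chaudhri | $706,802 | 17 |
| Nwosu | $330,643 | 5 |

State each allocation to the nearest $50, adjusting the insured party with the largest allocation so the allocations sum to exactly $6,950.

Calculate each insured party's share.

Totals — assessed value 2,775,118, profit-interest units 61.
Composite weights (50% assessed value + 50% profit-interest units): Becker 0.0870; Delacroix 0.1624; Vance 0.1463; Ibarra 0.2371; Chaudhri 0.2667; Nwosu 0.1006.
Raw shares: Becker 604.48; Delacroix 1,128.58; Vance 1,016.54; Ibarra 1,648.03; Chaudhri 1,853.50; Nwosu 698.87.
After rounding ($50): Becker $600; Delacroix $1,150; Vance $1,000; Ibarra $1,650; Chaudhri $1,850; Nwosu $700. Sum = $6,950.
Sum already equals the total — no adjustment.

Becker: $600; Delacroix: $1,150; Vance: $1,000; Ibarra: $1,650; Chaudhri: $1,850; Nwosu: $700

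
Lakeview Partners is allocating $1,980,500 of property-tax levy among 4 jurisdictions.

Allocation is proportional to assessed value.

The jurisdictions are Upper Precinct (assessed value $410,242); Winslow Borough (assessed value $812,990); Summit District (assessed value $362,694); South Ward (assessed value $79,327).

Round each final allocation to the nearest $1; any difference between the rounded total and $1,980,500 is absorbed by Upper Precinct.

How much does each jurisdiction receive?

Upper Precinct: $487,905; Winslow Borough: $966,896; Summit District: $431,355; South Ward: $94,344

Sum of assessed value: 1,665,253.
Raw shares: Upper Precinct 410,242/1,665,253 × $1,980,500 = 487,904.41; Winslow Borough 812,990/1,665,253 × $1,980,500 = 966,896.14; Summit District 362,694/1,665,253 × $1,980,500 = 431,355.16; South Ward 79,327/1,665,253 × $1,980,500 = 94,344.30.
After rounding ($1): Upper Precinct $487,904; Winslow Borough $966,896; Summit District $431,355; South Ward $94,344. Sum = $1,980,499.
Difference $1,980,500 − $1,980,499 = +$1 applied to Upper Precinct: Upper Precinct becomes $487,905.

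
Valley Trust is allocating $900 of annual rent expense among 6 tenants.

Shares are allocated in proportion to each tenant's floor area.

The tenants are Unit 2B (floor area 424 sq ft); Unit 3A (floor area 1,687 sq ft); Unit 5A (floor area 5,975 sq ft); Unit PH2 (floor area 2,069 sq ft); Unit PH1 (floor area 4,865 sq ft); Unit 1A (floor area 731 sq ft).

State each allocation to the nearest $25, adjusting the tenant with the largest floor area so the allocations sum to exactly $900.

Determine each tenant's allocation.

Unit 2B: $25; Unit 3A: $100; Unit 5A: $325; Unit PH2: $125; Unit PH1: $275; Unit 1A: $50

Combined floor area = 15,751.
Proportional shares: Unit 2B 424/15,751 × $900 = 24.23; Unit 3A 1,687/15,751 × $900 = 96.39; Unit 5A 5,975/15,751 × $900 = 341.41; Unit PH2 2,069/15,751 × $900 = 118.22; Unit PH1 4,865/15,751 × $900 = 277.98; Unit 1A 731/15,751 × $900 = 41.77.
At nearest $25: Unit 2B $25; Unit 3A $100; Unit 5A $350; Unit PH2 $125; Unit PH1 $275; Unit 1A $50. Sum = $925.
Difference $900 − $925 = −$25 applied to largest floor area (Unit 5A): Unit 5A becomes $325.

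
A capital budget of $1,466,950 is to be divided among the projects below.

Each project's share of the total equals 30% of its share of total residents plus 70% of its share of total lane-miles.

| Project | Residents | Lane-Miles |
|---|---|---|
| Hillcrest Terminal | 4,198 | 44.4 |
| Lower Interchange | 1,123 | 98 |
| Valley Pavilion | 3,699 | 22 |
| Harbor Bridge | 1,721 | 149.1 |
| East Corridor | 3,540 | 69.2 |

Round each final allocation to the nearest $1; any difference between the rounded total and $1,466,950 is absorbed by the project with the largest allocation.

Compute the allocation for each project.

Hillcrest Terminal: $248,501; Lower Interchange: $297,561; Valley Pavilion: $173,019; Harbor Bridge: $453,102; East Corridor: $294,767

Residents total 14,281; lane-miles total 382.7.
Blended shares (30% residents + 70% lane-miles): Hillcrest Terminal 0.1694; Lower Interchange 0.2028; Valley Pavilion 0.1179; Harbor Bridge 0.3089; East Corridor 0.2009.
Pro-rata amounts: Hillcrest Terminal 248,500.65; Lower Interchange 297,561.22; Valley Pavilion 173,019.48; Harbor Bridge 453,101.36; East Corridor 294,767.29.
Rounded to nearest $1: Hillcrest Terminal $248,501; Lower Interchange $297,561; Valley Pavilion $173,019; Harbor Bridge $453,101; East Corridor $294,767. Sum = $1,466,949.
Difference $1,466,950 − $1,466,949 = +$1 applied to largest allocation (Harbor Bridge): Harbor Bridge becomes $453,102.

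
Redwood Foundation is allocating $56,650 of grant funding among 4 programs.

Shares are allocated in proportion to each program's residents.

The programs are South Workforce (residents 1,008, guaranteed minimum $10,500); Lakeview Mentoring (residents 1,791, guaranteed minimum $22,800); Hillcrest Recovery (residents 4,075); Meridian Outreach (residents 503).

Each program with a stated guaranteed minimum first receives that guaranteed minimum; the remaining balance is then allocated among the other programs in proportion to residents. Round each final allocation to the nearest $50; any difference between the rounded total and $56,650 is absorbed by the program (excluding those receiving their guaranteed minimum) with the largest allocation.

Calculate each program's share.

Minimums first: South Workforce $10,500; Lakeview Mentoring $22,800. Balance $23,350.
Balance split over remaining residents 4,578: Hillcrest Recovery 20,784.46 → $20,800; Meridian Outreach 2,565.54 → $2,550.

South Workforce: $10,500 · Lakeview Mentoring: $22,800 · Hillcrest Recovery: $20,800 · Meridian Outreach: $2,550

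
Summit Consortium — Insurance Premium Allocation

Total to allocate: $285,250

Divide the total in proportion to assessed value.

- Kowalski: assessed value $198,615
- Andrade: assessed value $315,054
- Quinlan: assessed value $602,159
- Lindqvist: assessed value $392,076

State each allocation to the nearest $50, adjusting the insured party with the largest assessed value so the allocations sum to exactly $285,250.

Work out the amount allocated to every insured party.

Kowalski: $37,550 · Andrade: $59,600 · Quinlan: $113,950 · Lindqvist: $74,150

Combined assessed value = 1,507,904.
Raw shares: Kowalski 198,615/1,507,904 × $285,250 = 37,571.97; Andrade 315,054/1,507,904 × $285,250 = 59,598.72; Quinlan 602,159/1,507,904 × $285,250 = 113,910.34; Lindqvist 392,076/1,507,904 × $285,250 = 74,168.97.
At nearest $50: Kowalski $37,550; Andrade $59,600; Quinlan $113,900; Lindqvist $74,150. Sum = $285,200.
Difference $285,250 − $285,200 = +$50 applied to largest assessed value (Quinlan): Quinlan becomes $113,950.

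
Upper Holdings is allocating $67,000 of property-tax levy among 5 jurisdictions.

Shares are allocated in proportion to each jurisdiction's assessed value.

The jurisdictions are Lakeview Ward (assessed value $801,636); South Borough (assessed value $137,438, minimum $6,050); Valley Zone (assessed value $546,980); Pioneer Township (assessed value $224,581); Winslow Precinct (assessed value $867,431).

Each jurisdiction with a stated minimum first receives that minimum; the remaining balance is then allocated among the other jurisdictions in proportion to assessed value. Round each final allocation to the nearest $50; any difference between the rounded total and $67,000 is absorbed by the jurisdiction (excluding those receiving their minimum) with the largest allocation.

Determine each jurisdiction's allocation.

Lakeview Ward: $20,000 | South Borough: $6,050 | Valley Zone: $13,650 | Pioneer Township: $5,600 | Winslow Precinct: $21,700

Guaranteed amounts: South Borough $6,050. Remaining pool $60,950.
Remaining pool split over remaining assessed value 2,440,628: Lakeview Ward 20,019.32 → $20,000; Valley Zone 13,659.78 → $13,650; Pioneer Township 5,608.48 → $5,600; Winslow Precinct 21,662.42 → $21,650.
Rounding difference +$50 applied to Winslow Precinct → $21,700.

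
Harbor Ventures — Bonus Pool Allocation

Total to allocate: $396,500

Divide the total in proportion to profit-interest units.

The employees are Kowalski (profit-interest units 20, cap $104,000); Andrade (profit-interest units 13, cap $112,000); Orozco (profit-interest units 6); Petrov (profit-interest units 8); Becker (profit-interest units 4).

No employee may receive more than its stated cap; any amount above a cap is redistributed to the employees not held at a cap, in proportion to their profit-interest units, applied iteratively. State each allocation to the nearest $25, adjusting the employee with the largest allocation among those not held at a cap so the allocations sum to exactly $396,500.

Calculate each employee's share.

Kowalski: $104,000 | Andrade: $112,000 | Orozco: $60,175 | Petrov: $80,225 | Becker: $40,100

Sum of profit-interest units: 51.
Proportional shares (ignoring caps): Kowalski 155,490.20; Andrade 101,068.63; Orozco 46,647.06; Petrov 62,196.08; Becker 31,098.04.
Capped: Kowalski ($104,000); balance $292,500 reallocated over remaining profit-interest units 31.
Capped: Andrade ($112,000); balance $180,500 reallocated over remaining profit-interest units 18.
Shares after redistribution: Orozco 60,166.67 → $60,175; Petrov 80,222.22 → $80,225; Becker 40,111.11 → $40,100.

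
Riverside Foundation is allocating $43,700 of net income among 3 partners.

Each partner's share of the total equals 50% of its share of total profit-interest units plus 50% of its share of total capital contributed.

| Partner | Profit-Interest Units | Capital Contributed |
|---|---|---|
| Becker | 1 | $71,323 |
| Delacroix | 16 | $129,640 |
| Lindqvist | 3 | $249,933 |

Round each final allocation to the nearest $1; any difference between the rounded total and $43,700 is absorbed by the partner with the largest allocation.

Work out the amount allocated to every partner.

Becker: $4,549; Delacroix: $23,762; Lindqvist: $15,389

Totals — profit-interest units 20, capital contributed 450,896.
Combined weights (50% profit-interest units + 50% capital contributed): Becker 0.1041; Delacroix 0.5438; Lindqvist 0.3522.
Proportional shares: Becker 4,548.75; Delacroix 23,762.23; Lindqvist 15,389.02.
Rounded to nearest $1: Becker $4,549; Delacroix $23,762; Lindqvist $15,389. Sum = $43,700.
No rounding difference to absorb.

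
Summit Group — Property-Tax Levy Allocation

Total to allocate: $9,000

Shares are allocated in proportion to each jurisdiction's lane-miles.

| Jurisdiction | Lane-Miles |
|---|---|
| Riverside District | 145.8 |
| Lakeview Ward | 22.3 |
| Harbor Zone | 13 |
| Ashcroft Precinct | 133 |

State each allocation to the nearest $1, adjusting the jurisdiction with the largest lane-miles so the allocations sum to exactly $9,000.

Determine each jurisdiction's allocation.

Lane-miles total: 145.8 + 22.3 + 13 + 133 = 314.1.
Pro-rata amounts: Riverside District 4,177.65; Lakeview Ward 638.97; Harbor Zone 372.49; Ashcroft Precinct 3,810.89.
At nearest $1: Riverside District $4,178; Lakeview Ward $639; Harbor Zone $372; Ashcroft Precinct $3,811. Sum = $9,000.
Sum already equals the total — no adjustment.

Riverside District: $4,178 · Lakeview Ward: $639 · Harbor Zone: $372 · Ashcroft Precinct: $3,811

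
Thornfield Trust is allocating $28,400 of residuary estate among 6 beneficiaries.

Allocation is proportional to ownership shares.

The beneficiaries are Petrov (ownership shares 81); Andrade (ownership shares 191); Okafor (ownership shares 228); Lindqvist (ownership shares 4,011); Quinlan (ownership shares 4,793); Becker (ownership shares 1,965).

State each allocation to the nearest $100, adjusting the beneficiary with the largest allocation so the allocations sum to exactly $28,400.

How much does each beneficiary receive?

Petrov: $200 · Andrade: $500 · Okafor: $600 · Lindqvist: $10,100 · Quinlan: $12,000 · Becker: $5,000

Combined ownership shares = 11,269.
Raw shares: Petrov 81/11,269 × $28,400 = 204.14; Andrade 191/11,269 × $28,400 = 481.36; Okafor 228/11,269 × $28,400 = 574.60; Lindqvist 4,011/11,269 × $28,400 = 10,108.47; Quinlan 4,793/11,269 × $28,400 = 12,079.26; Becker 1,965/11,269 × $28,400 = 4,952.17.
After rounding ($100): Petrov $200; Andrade $500; Okafor $600; Lindqvist $10,100; Quinlan $12,100; Becker $5,000. Sum = $28,500.
Difference $28,400 − $28,500 = −$100 applied to largest allocation (Quinlan): Quinlan becomes $12,000.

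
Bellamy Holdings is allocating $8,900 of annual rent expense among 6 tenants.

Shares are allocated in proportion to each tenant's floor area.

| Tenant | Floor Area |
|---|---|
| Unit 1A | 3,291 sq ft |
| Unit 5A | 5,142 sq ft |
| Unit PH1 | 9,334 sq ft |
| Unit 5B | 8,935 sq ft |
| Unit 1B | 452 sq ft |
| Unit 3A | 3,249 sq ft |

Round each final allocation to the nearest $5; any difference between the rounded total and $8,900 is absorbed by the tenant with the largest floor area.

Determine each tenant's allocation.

Unit 1A: $965; Unit 5A: $1,505; Unit PH1: $2,735; Unit 5B: $2,615; Unit 1B: $130; Unit 3A: $950

Floor area total: 30,403.
Pro-rata amounts: Unit 1A 3,291/30,403 × $8,900 = 963.39; Unit 5A 5,142/30,403 × $8,900 = 1,505.24; Unit PH1 9,334/30,403 × $8,900 = 2,732.38; Unit 5B 8,935/30,403 × $8,900 = 2,615.58; Unit 1B 452/30,403 × $8,900 = 132.32; Unit 3A 3,249/30,403 × $8,900 = 951.09.
Rounded to nearest $5: Unit 1A $965; Unit 5A $1,505; Unit PH1 $2,730; Unit 5B $2,615; Unit 1B $130; Unit 3A $950. Sum = $8,895.
Difference $8,900 − $8,895 = +$5 applied to largest floor area (Unit PH1): Unit PH1 becomes $2,735.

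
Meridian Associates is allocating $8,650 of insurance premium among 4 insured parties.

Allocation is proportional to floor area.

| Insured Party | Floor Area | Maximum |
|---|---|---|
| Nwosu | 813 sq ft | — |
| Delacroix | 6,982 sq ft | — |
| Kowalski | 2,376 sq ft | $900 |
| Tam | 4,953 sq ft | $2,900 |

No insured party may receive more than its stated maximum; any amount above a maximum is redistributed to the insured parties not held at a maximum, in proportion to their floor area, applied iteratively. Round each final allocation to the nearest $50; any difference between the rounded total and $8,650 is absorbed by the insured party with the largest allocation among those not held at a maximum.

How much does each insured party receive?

Nwosu: $500 · Delacroix: $4,350 · Kowalski: $900 · Tam: $2,900

Combined floor area = 15,124.
Unconstrained shares: Nwosu 464.99; Delacroix 3,993.28; Kowalski 1,358.93; Tam 2,832.81.
Capped: Kowalski ($900); remaining pool $7,750 reallocated over remaining floor area 12,748.
Capped: Tam ($2,900); remaining pool $4,850 reallocated over remaining floor area 7,795.
Shares after redistribution: Nwosu 505.84 → $500; Delacroix 4,344.16 → $4,350.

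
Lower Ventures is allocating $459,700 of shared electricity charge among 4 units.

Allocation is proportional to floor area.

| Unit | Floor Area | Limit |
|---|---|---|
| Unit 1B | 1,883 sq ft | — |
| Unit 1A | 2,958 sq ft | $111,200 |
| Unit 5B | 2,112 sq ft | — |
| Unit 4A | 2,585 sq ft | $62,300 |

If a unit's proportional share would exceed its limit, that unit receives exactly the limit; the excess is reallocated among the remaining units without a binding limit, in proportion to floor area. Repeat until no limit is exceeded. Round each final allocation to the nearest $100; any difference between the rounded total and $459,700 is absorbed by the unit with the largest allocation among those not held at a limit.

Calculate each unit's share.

Unit 1B: $134,900 | Unit 1A: $111,200 | Unit 5B: $151,300 | Unit 4A: $62,300

Sum of floor area: 9,538.
Pro-rata shares before constraints: Unit 1B 90,754.36; Unit 1A 142,565.80; Unit 5B 101,791.40; Unit 4A 124,588.44.
Held at cap: Unit 1A ($111,200), Unit 4A ($62,300); balance $286,200 reallocated over remaining floor area 3,995.
Shares after redistribution: Unit 1B 134,897.27 → $134,900; Unit 5B 151,302.73 → $151,300.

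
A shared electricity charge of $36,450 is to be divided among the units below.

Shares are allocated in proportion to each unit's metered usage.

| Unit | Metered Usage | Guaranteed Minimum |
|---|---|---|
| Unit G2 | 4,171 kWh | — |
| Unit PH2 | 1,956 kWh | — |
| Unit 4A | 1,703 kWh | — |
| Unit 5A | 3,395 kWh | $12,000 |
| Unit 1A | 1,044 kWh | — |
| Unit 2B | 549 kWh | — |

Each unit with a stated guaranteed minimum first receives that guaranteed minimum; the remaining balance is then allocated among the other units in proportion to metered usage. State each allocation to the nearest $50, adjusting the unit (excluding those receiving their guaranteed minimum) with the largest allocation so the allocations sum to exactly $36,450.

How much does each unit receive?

Guaranteed amounts: Unit 5A $12,000. Remaining pool $24,450.
Remaining pool split over remaining metered usage 9,423: Unit G2 10,822.56 → $10,800; Unit PH2 5,075.26 → $5,100; Unit 4A 4,418.80 → $4,400; Unit 1A 2,708.88 → $2,700; Unit 2B 1,424.50 → $1,400.
Rounding difference +$50 applied to Unit G2 → $10,850.

Unit G2: $10,850 | Unit PH2: $5,100 | Unit 4A: $4,400 | Unit 5A: $12,000 | Unit 1A: $2,700 | Unit 2B: $1,400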